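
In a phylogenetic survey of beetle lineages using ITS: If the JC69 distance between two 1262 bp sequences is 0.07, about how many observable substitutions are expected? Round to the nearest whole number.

84

Invert JC69: p = (3/4)(1 − e^(−4d/3)) = 0.75 × (1 − e^(-0.093333)) = 0.75 × (1 − 0.910890) = 0.066833.
Expected differing sites = pL ≈ 0.066833 × 1262 = 84.343246 ≈ 84.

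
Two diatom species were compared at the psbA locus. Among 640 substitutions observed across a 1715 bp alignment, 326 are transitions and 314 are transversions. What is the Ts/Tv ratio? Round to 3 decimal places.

1.038

R = 326/314 = 1.038216… ≈ 1.038 (to 3 d.p.).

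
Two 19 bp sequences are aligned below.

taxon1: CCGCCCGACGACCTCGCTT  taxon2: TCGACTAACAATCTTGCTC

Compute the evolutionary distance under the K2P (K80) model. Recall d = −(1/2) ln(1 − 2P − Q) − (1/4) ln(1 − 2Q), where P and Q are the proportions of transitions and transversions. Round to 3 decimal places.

Of 19 sites, 7 differences are transitions and 1 are transversions, so P = 7/19 ≈ 0.368421 and Q = 1/19 ≈ 0.052632.
Under the Kimura two-parameter model, d = −½ ln(1 − 2P − Q) − ¼ ln(1 − 2Q).
1 − 2P − Q = 0.210526, giving −½ ln(0.210526) = 0.779073.
1 − 2Q = 0.894736, giving −¼ ln(0.894736) = 0.027807.
d = 0.779073 + 0.027807 = 0.806880.

0.807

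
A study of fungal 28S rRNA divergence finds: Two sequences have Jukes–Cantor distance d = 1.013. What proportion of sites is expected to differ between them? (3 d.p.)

0.556

p = (3/4)(1 − e^(−4d/3)) = 0.75 × (1 − e^(-1.350667)) = 0.75 × (1 − 0.259067) = 0.555700.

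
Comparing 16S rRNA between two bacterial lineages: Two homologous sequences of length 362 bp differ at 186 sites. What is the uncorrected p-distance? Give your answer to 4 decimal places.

0.5138

p = 186/362 = 0.513812… ≈ 0.5138 (to 4 d.p.).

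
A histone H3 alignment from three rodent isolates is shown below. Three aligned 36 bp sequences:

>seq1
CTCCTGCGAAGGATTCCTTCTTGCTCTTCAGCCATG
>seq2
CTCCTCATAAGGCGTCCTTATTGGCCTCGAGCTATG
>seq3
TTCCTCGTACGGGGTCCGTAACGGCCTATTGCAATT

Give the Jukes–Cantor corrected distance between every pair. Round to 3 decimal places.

d(seq1,seq2) = 0.392, d(seq1,seq3) = 0.824, d(seq2,seq3) = 0.441

seq1–seq2: 11/36 sites differ → p ≈ 0.305556, d = −0.75 ln(1 − 0.407408) = 0.392437 ≈ 0.392.
seq1–seq3: 18/36 sites differ → p = 0.5, d = −0.75 ln(1 − 0.666667) = 0.823960 ≈ 0.824.
seq2–seq3: 12/36 sites differ → p ≈ 0.333333, d = −0.75 ln(1 − 0.444444) = 0.440839 ≈ 0.441.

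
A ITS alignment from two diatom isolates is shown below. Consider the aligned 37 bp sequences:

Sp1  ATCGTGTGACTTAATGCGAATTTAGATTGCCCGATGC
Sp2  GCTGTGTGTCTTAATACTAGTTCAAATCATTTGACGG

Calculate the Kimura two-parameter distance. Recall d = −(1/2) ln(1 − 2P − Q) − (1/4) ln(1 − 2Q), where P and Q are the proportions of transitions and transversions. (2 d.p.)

0.81

Of 37 sites, 13 differences are transitions and 3 are transversions, so P = 13/37 ≈ 0.351351 and Q = 3/37 ≈ 0.081081.
Under the Kimura two-parameter model, d = −½ ln(1 − 2P − Q) − ¼ ln(1 − 2Q).
1 − 2P − Q = 0.216217, giving −½ ln(0.216217) = 0.765736.
1 − 2Q = 0.837838, giving −¼ ln(0.837838) = 0.044233.
d = 0.765736 + 0.044233 = 0.809969.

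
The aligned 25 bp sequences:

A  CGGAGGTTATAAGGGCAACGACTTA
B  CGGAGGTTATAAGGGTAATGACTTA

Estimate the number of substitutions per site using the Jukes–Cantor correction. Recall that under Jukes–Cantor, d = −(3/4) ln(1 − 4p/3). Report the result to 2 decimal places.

0.08

The sequences differ at 2 of 25 sites (16, 19), so p = 2/25 = 0.08.
d = −(3/4) ln(1 − 4p/3) = −0.75 ln(1 − 0.106667) = −0.75 ln(0.893333)
  = −0.75 × (-0.112796) = 0.084597 substitutions/site.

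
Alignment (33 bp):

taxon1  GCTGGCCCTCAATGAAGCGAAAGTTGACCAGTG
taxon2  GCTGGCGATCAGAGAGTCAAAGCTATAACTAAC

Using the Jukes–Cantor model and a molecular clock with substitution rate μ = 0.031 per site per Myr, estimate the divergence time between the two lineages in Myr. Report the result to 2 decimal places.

12.58

The sequences differ at 16 of 33 sites, so p = 16/33 ≈ 0.484848.
d = −(3/4) ln(1 − 4p/3) = −0.75 ln(1 − 0.646464) = −0.75 ln(0.353536)
  = −0.75 × (-1.039770) = 0.779828 substitutions/site.
Under a molecular clock d = 2μt, so t = d/(2μ) = 0.779828 / (2 × 0.031) = 12.58 Myr.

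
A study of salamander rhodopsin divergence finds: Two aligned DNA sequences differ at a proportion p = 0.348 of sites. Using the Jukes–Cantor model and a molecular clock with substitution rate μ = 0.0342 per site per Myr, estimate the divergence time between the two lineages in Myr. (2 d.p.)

d = −(3/4) ln(1 − 4p/3) = −0.75 ln(1 − 0.464) = −0.75 ln(0.536)
  = −0.75 × (-0.623621) = 0.467716 substitutions/site.
Under a molecular clock d = 2μt, so t = d/(2μ) = 0.467716 / (2 × 0.0342) = 6.84 Myr.

6.84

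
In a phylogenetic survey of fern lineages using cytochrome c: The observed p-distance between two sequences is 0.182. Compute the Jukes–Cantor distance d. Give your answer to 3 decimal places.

0.208

d = −(3/4) ln(1 − 4p/3) = −0.75 ln(1 − 0.242667) = −0.75 ln(0.757333)
  = −0.75 × (-0.277952) = 0.208464 substitutions/site.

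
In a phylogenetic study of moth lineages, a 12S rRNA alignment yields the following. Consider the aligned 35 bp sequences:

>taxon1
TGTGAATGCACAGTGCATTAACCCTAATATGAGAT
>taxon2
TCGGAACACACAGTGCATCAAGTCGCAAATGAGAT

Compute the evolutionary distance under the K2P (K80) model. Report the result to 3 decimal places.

Of 35 sites, 4 differences are transitions and 6 are transversions, so P = 4/35 ≈ 0.114286 and Q = 6/35 ≈ 0.171429.
Under the Kimura two-parameter model, d = −½ ln(1 − 2P − Q) − ¼ ln(1 − 2Q).
1 − 2P − Q = 0.599999, giving −½ ln(0.599999) = 0.255414.
1 − 2Q = 0.657142, giving −¼ ln(0.657142) = 0.104964.
d = 0.255414 + 0.104964 = 0.360378.

0.360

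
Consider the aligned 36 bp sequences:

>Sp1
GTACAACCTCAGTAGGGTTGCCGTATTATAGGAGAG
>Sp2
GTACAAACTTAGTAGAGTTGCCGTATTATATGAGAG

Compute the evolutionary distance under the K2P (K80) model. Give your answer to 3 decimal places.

Of 36 sites, 2 differences are transitions and 2 are transversions, so P = 2/36 ≈ 0.055556 and Q = 2/36 ≈ 0.055556.
Under the Kimura two-parameter model, d = −½ ln(1 − 2P − Q) − ¼ ln(1 − 2Q).
1 − 2P − Q = 0.833332, giving −½ ln(0.833332) = 0.091162.
1 − 2Q = 0.888888, giving −¼ ln(0.888888) = 0.029446.
d = 0.091162 + 0.029446 = 0.120608.

0.121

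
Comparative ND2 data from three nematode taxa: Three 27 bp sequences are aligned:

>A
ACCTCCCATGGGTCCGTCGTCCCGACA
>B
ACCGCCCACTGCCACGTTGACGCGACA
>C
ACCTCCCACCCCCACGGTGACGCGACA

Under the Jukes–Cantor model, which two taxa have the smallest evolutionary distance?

B and C

A–B: 9/27 differ, p = 0.333, d = 0.441.
A–C: 10/27 differ, p = 0.370, d = 0.511.
B–C: 4/27 differ, p = 0.148, d = 0.165.
The smallest distance is between B and C.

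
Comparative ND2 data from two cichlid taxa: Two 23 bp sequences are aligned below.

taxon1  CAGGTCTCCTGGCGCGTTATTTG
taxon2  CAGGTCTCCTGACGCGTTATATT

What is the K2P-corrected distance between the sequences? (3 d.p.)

0.143

Of 23 sites, 1 differences are transitions and 2 are transversions, so P = 1/23 ≈ 0.043478 and Q = 2/23 ≈ 0.086957.
Under the Kimura two-parameter model, d = −½ ln(1 − 2P − Q) − ¼ ln(1 − 2Q).
1 − 2P − Q = 0.826087, giving −½ ln(0.826087) = 0.095528.
1 − 2Q = 0.826086, giving −¼ ln(0.826086) = 0.047764.
d = 0.095528 + 0.047764 = 0.143292.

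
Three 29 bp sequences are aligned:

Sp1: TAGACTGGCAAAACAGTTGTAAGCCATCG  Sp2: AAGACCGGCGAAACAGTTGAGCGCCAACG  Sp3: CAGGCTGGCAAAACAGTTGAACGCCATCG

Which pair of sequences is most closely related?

Sp1 and Sp3

Sp1–Sp2: 7/29 differ, p = 0.241, d = 0.291.
Sp1–Sp3: 4/29 differ, p = 0.138, d = 0.152.
Sp2–Sp3: 6/29 differ, p = 0.207, d = 0.242.
The smallest distance is between Sp1 and Sp3.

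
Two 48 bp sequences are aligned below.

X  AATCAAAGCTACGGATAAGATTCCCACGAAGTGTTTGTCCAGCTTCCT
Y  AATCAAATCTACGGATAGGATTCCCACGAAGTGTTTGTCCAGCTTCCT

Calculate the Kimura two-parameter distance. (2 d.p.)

0.04

Of 48 sites, 1 differences are transitions and 1 are transversions, so P = 1/48 ≈ 0.020833 and Q = 1/48 ≈ 0.020833.
Under the Kimura two-parameter model, d = −½ ln(1 − 2P − Q) − ¼ ln(1 − 2Q).
1 − 2P − Q = 0.937501, giving −½ ln(0.937501) = 0.032269.
1 − 2Q = 0.958334, giving −¼ ln(0.958334) = 0.010640.
d = 0.032269 + 0.010640 = 0.042909.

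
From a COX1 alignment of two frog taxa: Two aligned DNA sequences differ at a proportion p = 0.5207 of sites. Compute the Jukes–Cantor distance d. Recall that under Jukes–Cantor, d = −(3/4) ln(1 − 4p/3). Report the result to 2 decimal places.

d = −(3/4) ln(1 − 4p/3) = −0.75 ln(1 − 0.694267) = −0.75 ln(0.305733)
  = −0.75 × (-1.185043) = 0.888782 substitutions/site.

0.89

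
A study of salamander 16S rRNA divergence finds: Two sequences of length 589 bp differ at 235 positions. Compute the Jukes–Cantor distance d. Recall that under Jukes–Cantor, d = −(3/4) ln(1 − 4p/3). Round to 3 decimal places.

p = 235/589 ≈ 0.398981.
d = −(3/4) ln(1 − 4p/3) = −0.75 ln(1 − 0.531975) = −0.75 ln(0.468025)
  = −0.75 × (-0.759234) = 0.569426 substitutions/site.

0.569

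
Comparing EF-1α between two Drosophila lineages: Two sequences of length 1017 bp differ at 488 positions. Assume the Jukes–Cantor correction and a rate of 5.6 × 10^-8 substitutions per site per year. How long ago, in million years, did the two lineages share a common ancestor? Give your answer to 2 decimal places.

p = 488/1017 ≈ 0.479843.
d = −(3/4) ln(1 − 4p/3) = −0.75 ln(1 − 0.639791) = −0.75 ln(0.360209)
  = −0.75 × (-1.021071) = 0.765803 substitutions/site.
Under a molecular clock d = 2μt, so t = d/(2μ) = 0.765803 / (2 × 5.6 × 10^-8) = 6.84 million years.

6.84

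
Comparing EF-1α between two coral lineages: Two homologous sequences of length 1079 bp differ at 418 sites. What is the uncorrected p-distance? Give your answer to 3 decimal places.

0.387

p = 418/1079 = 0.387395… ≈ 0.387 (to 3 d.p.).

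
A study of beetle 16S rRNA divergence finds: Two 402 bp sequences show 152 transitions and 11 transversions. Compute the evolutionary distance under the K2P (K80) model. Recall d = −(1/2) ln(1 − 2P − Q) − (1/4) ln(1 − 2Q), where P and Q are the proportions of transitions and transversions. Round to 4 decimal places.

0.7793

P = 152/402 ≈ 0.378109 and Q = 11/402 ≈ 0.027363.
Under the Kimura two-parameter model, d = −½ ln(1 − 2P − Q) − ¼ ln(1 − 2Q).
1 − 2P − Q = 0.216419, giving −½ ln(0.216419) = 0.765269.
1 − 2Q = 0.945274, giving −¼ ln(0.945274) = 0.014070.
d = 0.765269 + 0.014070 = 0.779339.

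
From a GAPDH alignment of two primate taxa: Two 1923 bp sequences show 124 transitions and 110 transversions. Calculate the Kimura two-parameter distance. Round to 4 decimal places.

P = 124/1923 ≈ 0.064483 and Q = 110/1923 ≈ 0.057202.
Under the Kimura two-parameter model, d = −½ ln(1 − 2P − Q) − ¼ ln(1 − 2Q).
1 − 2P − Q = 0.813832, giving −½ ln(0.813832) = 0.103001.
1 − 2Q = 0.885596, giving −¼ ln(0.885596) = 0.030374.
d = 0.103001 + 0.030374 = 0.133375.

0.1334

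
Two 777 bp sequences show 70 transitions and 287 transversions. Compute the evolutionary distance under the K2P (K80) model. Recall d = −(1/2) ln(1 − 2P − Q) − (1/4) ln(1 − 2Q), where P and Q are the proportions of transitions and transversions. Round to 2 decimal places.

P = 70/777 ≈ 0.09009 and Q = 287/777 ≈ 0.369369.
Under the Kimura two-parameter model, d = −½ ln(1 − 2P − Q) − ¼ ln(1 − 2Q).
1 − 2P − Q = 0.450451, giving −½ ln(0.450451) = 0.398753.
1 − 2Q = 0.261262, giving −¼ ln(0.261262) = 0.335558.
d = 0.398753 + 0.335558 = 0.734311.

0.73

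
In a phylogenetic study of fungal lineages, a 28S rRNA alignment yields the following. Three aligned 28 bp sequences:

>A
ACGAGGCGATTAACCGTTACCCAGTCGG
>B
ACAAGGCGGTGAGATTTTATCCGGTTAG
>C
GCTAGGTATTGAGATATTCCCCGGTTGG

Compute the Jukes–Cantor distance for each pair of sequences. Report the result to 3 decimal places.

d(A,B) = 0.556, d(A,C) = 0.724, d(B,C) = 0.420

A–B: 11/28 sites differ → p ≈ 0.392857, d = −0.75 ln(1 − 0.523809) = 0.556452 ≈ 0.556.
A–C: 13/28 sites differ → p ≈ 0.464286, d = −0.75 ln(1 − 0.619048) = 0.723811 ≈ 0.724.
B–C: 9/28 sites differ → p ≈ 0.321429, d = −0.75 ln(1 − 0.428572) = 0.419713 ≈ 0.420.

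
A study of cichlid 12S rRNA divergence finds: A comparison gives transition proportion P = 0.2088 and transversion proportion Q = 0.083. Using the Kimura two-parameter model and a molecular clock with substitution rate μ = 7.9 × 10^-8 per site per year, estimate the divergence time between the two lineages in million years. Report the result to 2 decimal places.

2.48

Under the Kimura two-parameter model, d = −½ ln(1 − 2P − Q) − ¼ ln(1 − 2Q).
1 − 2P − Q = 0.4994, giving −½ ln(0.4994) = 0.347174.
1 − 2Q = 0.834, giving −¼ ln(0.834) = 0.045380.
d = 0.347174 + 0.045380 = 0.392554.
Under a molecular clock d = 2μt, so t = d/(2μ) = 0.392554 / (2 × 7.9 × 10^-8) = 2.48 million years.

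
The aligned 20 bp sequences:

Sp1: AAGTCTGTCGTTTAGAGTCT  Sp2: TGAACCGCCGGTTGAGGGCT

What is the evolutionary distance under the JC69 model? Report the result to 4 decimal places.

The sequences differ at 11 of 20 sites, so p = 11/20 = 0.55.
d = −(3/4) ln(1 − 4p/3) = −0.75 ln(1 − 0.733333) = −0.75 ln(0.266667)
  = −0.75 × (-1.321755) = 0.991316 substitutions/site.

0.9913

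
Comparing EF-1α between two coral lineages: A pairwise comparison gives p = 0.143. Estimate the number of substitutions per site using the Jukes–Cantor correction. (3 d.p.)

0.159

d = −(3/4) ln(1 − 4p/3) = −0.75 ln(1 − 0.190667) = −0.75 ln(0.809333)
  = −0.75 × (-0.211545) = 0.158659 substitutions/site.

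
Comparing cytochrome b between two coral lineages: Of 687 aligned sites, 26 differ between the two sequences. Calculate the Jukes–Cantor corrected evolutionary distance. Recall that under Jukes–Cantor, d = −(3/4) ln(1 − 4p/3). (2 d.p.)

0.04

p = 26/687 ≈ 0.037846.
d = −(3/4) ln(1 − 4p/3) = −0.75 ln(1 − 0.050461) = −0.75 ln(0.949539)
  = −0.75 × (-0.051779) = 0.038834 substitutions/site.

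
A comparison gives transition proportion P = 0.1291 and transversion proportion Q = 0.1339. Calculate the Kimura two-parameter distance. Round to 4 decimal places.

0.3268

Under the Kimura two-parameter model, d = −½ ln(1 − 2P − Q) − ¼ ln(1 − 2Q).
1 − 2P − Q = 0.6079, giving −½ ln(0.6079) = 0.248872.
1 − 2Q = 0.7322, giving −¼ ln(0.7322) = 0.077925.
d = 0.248872 + 0.077925 = 0.326797.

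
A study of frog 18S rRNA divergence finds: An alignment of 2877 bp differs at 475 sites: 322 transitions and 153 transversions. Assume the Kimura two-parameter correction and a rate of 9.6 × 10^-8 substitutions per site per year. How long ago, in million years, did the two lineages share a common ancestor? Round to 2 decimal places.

0.99

P = 322/2877 ≈ 0.111922 and Q = 153/2877 ≈ 0.05318.
Under the Kimura two-parameter model, d = −½ ln(1 − 2P − Q) − ¼ ln(1 − 2Q).
1 − 2P − Q = 0.722976, giving −½ ln(0.722976) = 0.162190.
1 − 2Q = 0.89364, giving −¼ ln(0.89364) = 0.028113.
d = 0.162190 + 0.028113 = 0.190303.
Under a molecular clock d = 2μt, so t = d/(2μ) = 0.190303 / (2 × 9.6 × 10^-8) = 0.99 million years.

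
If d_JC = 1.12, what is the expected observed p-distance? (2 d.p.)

p = (3/4)(1 − e^(−4d/3)) = 0.75 × (1 − e^(-1.493333)) = 0.75 × (1 − 0.224623) = 0.581533.

0.58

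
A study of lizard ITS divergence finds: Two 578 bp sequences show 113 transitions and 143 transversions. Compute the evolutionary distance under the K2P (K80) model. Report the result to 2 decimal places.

P = 113/578 ≈ 0.195502 and Q = 143/578 ≈ 0.247405.
Under the Kimura two-parameter model, d = −½ ln(1 − 2P − Q) − ¼ ln(1 − 2Q).
1 − 2P − Q = 0.361591, giving −½ ln(0.361591) = 0.508621.
1 − 2Q = 0.50519, giving −¼ ln(0.50519) = 0.170705.
d = 0.508621 + 0.170705 = 0.679326.

0.68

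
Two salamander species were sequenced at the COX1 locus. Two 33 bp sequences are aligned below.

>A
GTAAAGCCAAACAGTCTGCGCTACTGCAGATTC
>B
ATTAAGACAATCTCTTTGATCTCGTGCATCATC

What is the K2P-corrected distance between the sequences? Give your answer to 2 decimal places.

Of 33 sites, 2 differences are transitions and 12 are transversions, so P = 2/33 ≈ 0.060606 and Q = 12/33 ≈ 0.363636.
Under the Kimura two-parameter model, d = −½ ln(1 − 2P − Q) − ¼ ln(1 − 2Q).
1 − 2P − Q = 0.515152, giving −½ ln(0.515152) = 0.331647.
1 − 2Q = 0.272728, giving −¼ ln(0.272728) = 0.324820.
d = 0.331647 + 0.324820 = 0.656467.

0.66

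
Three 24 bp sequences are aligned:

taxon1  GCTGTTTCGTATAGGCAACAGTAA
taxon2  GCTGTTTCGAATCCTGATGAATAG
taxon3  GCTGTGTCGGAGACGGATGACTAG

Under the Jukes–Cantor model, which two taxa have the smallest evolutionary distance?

taxon1–taxon2: 9/24 differ, p = 0.375, d = 0.520.
taxon1–taxon3: 9/24 differ, p = 0.375, d = 0.520.
taxon2–taxon3: 6/24 differ, p = 0.250, d = 0.304.
The smallest distance is between taxon2 and taxon3.

taxon2 and taxon3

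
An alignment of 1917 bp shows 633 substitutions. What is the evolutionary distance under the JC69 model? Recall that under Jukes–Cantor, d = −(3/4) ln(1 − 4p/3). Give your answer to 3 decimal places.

0.435

p = 633/1917 ≈ 0.330203.
d = −(3/4) ln(1 − 4p/3) = −0.75 ln(1 − 0.440271) = −0.75 ln(0.559729)
  = −0.75 × (-0.580303) = 0.435227 substitutions/site.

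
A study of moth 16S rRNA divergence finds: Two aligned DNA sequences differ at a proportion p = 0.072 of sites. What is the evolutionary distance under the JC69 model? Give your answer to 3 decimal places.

d = −(3/4) ln(1 − 4p/3) = −0.75 ln(1 − 0.096) = −0.75 ln(0.904)
  = −0.75 × (-0.100926) = 0.075695 substitutions/site.

0.076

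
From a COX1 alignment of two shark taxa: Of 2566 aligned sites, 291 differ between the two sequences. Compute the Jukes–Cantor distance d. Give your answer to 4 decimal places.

p = 291/2566 ≈ 0.113406.
d = −(3/4) ln(1 − 4p/3) = −0.75 ln(1 − 0.151208) = −0.75 ln(0.848792)
  = −0.75 × (-0.163941) = 0.122956 substitutions/site.

0.1230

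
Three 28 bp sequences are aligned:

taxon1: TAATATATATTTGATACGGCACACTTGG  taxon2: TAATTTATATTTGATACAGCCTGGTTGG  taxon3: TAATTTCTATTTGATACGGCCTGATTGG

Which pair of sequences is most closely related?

taxon1–taxon2: 6/28 differ, p = 0.214, d = 0.252.
taxon1–taxon3: 6/28 differ, p = 0.214, d = 0.252.
taxon2–taxon3: 3/28 differ, p = 0.107, d = 0.116.
The smallest distance is between taxon2 and taxon3.

taxon2 and taxon3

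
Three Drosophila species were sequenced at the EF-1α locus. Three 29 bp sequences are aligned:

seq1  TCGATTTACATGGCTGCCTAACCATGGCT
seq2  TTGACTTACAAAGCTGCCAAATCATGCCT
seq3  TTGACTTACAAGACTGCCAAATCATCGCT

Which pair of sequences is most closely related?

seq1–seq2: 7/29 differ, p = 0.241, d = 0.291.
seq1–seq3: 7/29 differ, p = 0.241, d = 0.291.
seq2–seq3: 4/29 differ, p = 0.138, d = 0.152.
The smallest distance is between seq2 and seq3.

seq2 and seq3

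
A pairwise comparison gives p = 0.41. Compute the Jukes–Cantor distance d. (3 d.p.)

0.593

d = −(3/4) ln(1 − 4p/3) = −0.75 ln(1 − 0.546667) = −0.75 ln(0.453333)
  = −0.75 × (-0.791128) = 0.593346 substitutions/site.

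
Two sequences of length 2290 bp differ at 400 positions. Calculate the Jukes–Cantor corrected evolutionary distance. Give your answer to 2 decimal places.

0.20

p = 400/2290 ≈ 0.174672.
d = −(3/4) ln(1 − 4p/3) = −0.75 ln(1 − 0.232896) = −0.75 ln(0.767104)
  = −0.75 × (-0.265133) = 0.198850 substitutions/site.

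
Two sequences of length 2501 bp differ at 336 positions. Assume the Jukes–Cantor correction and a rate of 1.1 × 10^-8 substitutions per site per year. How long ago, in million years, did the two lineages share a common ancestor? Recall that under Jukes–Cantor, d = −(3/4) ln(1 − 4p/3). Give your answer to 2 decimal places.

p = 336/2501 ≈ 0.134346.
d = −(3/4) ln(1 − 4p/3) = −0.75 ln(1 − 0.179128) = −0.75 ln(0.820872)
  = −0.75 × (-0.197388) = 0.148041 substitutions/site.
Under a molecular clock d = 2μt, so t = d/(2μ) = 0.148041 / (2 × 1.1 × 10^-8) = 6.73 million years.

6.73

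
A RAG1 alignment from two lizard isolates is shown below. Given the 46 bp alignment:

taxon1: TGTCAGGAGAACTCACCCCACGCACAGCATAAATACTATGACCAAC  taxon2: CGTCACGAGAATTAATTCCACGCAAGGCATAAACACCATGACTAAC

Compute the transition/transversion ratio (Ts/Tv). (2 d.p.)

Transitions are A↔G and C↔T; transversions are all other mismatches.
Transitions: 8. Transversions: 3.
R = 8/3 = 2.666666… ≈ 2.67 (to 2 d.p.).

2.67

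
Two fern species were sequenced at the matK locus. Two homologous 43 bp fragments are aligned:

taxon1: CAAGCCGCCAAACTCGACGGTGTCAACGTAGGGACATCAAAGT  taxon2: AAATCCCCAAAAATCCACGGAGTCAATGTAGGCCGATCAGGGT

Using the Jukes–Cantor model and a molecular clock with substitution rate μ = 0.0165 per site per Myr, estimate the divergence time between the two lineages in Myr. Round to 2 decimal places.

The sequences differ at 13 of 43 sites, so p = 13/43 ≈ 0.302326.
d = −(3/4) ln(1 − 4p/3) = −0.75 ln(1 − 0.403101) = −0.75 ln(0.596899)
  = −0.75 × (-0.516007) = 0.387005 substitutions/site.
Under a molecular clock d = 2μt, so t = d/(2μ) = 0.387005 / (2 × 0.0165) = 11.73 Myr.

11.73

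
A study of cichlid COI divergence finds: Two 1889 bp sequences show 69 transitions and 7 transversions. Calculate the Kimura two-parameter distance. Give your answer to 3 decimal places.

P = 69/1889 ≈ 0.036527 and Q = 7/1889 ≈ 0.003706.
Under the Kimura two-parameter model, d = −½ ln(1 − 2P − Q) − ¼ ln(1 − 2Q).
1 − 2P − Q = 0.92324, giving −½ ln(0.92324) = 0.039933.
1 − 2Q = 0.992588, giving −¼ ln(0.992588) = 0.001860.
d = 0.039933 + 0.001860 = 0.041793.

0.042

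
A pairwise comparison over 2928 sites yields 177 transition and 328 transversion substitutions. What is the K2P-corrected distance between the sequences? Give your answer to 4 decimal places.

P = 177/2928 ≈ 0.060451 and Q = 328/2928 ≈ 0.112022.
Under the Kimura two-parameter model, d = −½ ln(1 − 2P − Q) − ¼ ln(1 − 2Q).
1 − 2P − Q = 0.767076, giving −½ ln(0.767076) = 0.132585.
1 − 2Q = 0.775956, giving −¼ ln(0.775956) = 0.063415.
d = 0.132585 + 0.063415 = 0.196000.

0.1960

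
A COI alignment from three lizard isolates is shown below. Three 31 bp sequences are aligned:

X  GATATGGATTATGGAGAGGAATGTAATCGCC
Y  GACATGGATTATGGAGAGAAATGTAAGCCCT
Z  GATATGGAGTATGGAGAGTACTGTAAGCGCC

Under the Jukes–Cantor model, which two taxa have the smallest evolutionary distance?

X–Y: 5/31 differ, p = 0.161, d = 0.182.
X–Z: 4/31 differ, p = 0.129, d = 0.142.
Y–Z: 6/31 differ, p = 0.194, d = 0.224.
The smallest distance is between X and Z.

X and Z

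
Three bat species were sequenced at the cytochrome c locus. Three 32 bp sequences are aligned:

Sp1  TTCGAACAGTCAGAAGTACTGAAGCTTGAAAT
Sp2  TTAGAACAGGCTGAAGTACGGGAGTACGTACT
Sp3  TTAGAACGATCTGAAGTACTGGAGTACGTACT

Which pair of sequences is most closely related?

Sp2 and Sp3

Sp1–Sp2: 10/32 differ, p = 0.313, d = 0.404.
Sp1–Sp3: 10/32 differ, p = 0.313, d = 0.404.
Sp2–Sp3: 4/32 differ, p = 0.125, d = 0.137.
The smallest distance is between Sp2 and Sp3.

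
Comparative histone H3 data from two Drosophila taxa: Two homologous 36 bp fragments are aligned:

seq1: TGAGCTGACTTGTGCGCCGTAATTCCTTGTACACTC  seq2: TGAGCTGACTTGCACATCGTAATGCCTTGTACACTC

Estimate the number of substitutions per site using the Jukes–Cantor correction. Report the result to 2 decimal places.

The sequences differ at 5 of 36 sites (13, 14, 16, 17, 24), so p = 5/36 ≈ 0.138889.
d = −(3/4) ln(1 − 4p/3) = −0.75 ln(1 − 0.185185) = −0.75 ln(0.814815)
  = −0.75 × (-0.204794) = 0.153596 substitutions/site.

0.15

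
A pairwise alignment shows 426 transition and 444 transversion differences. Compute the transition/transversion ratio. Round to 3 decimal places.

R = 426/444 = 0.959459… ≈ 0.959 (to 3 d.p.).

0.959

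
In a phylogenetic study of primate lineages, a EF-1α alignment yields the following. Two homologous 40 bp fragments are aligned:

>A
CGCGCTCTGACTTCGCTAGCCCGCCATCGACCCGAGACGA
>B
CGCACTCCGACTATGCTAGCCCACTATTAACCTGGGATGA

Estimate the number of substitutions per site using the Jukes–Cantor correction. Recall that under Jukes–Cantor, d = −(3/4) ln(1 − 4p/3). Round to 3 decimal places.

0.343

The sequences differ at 11 of 40 sites, so p = 11/40 = 0.275.
d = −(3/4) ln(1 − 4p/3) = −0.75 ln(1 − 0.366667) = −0.75 ln(0.633333)
  = −0.75 × (-0.456759) = 0.342569 substitutions/site.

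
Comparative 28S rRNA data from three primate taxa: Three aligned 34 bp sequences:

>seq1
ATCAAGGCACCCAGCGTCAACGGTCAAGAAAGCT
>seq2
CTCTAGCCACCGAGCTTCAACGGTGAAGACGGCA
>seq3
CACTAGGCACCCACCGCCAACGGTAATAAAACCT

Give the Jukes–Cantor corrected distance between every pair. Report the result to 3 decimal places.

seq1–seq2: 9/34 sites differ → p ≈ 0.264706, d = −0.75 ln(1 − 0.352941) = 0.326488 ≈ 0.326.
seq1–seq3: 9/34 sites differ → p ≈ 0.264706, d = −0.75 ln(1 − 0.352941) = 0.326488 ≈ 0.326.
seq2–seq3: 13/34 sites differ → p ≈ 0.382353, d = −0.75 ln(1 − 0.509804) = 0.534712 ≈ 0.535.

d(seq1,seq2) = 0.326, d(seq1,seq3) = 0.326, d(seq2,seq3) = 0.535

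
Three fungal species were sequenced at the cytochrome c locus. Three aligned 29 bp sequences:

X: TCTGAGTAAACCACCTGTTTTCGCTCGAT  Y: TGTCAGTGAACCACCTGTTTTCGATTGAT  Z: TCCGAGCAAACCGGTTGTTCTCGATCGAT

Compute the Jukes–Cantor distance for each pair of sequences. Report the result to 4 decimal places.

d(X,Y) = 0.1959, d(X,Z) = 0.2913, d(Y,Z) = 0.4618

X–Y: 5/29 sites differ → p ≈ 0.172414, d = −0.75 ln(1 − 0.229885) = 0.195912 ≈ 0.1959.
X–Z: 7/29 sites differ → p ≈ 0.241379, d = −0.75 ln(1 − 0.321839) = 0.291278 ≈ 0.2913.
Y–Z: 10/29 sites differ → p ≈ 0.344828, d = −0.75 ln(1 − 0.459771) = 0.461822 ≈ 0.4618.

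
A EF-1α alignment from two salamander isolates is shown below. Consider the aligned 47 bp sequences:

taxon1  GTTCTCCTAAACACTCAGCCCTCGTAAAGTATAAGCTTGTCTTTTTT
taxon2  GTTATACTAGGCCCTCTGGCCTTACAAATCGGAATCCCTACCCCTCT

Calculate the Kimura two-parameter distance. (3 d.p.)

Of 47 sites, 13 differences are transitions and 10 are transversions, so P = 13/47 ≈ 0.276596 and Q = 10/47 ≈ 0.212766.
Under the Kimura two-parameter model, d = −½ ln(1 − 2P − Q) − ¼ ln(1 − 2Q).
1 − 2P − Q = 0.234042, giving −½ ln(0.234042) = 0.726127.
1 − 2Q = 0.574468, giving −¼ ln(0.574468) = 0.138578.
d = 0.726127 + 0.138578 = 0.864705.

0.865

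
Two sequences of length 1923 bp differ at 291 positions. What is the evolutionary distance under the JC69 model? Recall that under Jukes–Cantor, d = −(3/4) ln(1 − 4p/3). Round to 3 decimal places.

p = 291/1923 ≈ 0.151326.
d = −(3/4) ln(1 − 4p/3) = −0.75 ln(1 − 0.201768) = −0.75 ln(0.798232)
  = −0.75 × (-0.225356) = 0.169017 substitutions/site.

0.169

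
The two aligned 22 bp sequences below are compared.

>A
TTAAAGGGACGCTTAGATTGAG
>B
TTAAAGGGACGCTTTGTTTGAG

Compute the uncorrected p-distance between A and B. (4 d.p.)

0.0909

The sequences differ at 2 of 22 positions (sites 15, 17).
p = 2/22 = 0.090909… ≈ 0.0909 (to 4 d.p.).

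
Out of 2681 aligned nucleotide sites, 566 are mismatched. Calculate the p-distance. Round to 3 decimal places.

0.211

p = 566/2681 = 0.211115… ≈ 0.211 (to 3 d.p.).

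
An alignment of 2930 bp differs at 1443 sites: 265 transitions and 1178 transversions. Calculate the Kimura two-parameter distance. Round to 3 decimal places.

0.845

P = 265/2930 ≈ 0.090444 and Q = 1178/2930 ≈ 0.402048.
Under the Kimura two-parameter model, d = −½ ln(1 − 2P − Q) − ¼ ln(1 − 2Q).
1 − 2P − Q = 0.417064, giving −½ ln(0.417064) = 0.437258.
1 − 2Q = 0.195904, giving −¼ ln(0.195904) = 0.407533.
d = 0.437258 + 0.407533 = 0.844791.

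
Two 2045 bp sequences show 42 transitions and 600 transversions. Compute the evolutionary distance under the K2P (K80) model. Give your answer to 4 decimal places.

P = 42/2045 ≈ 0.020538 and Q = 600/2045 ≈ 0.293399.
Under the Kimura two-parameter model, d = −½ ln(1 − 2P − Q) − ¼ ln(1 − 2Q).
1 − 2P − Q = 0.665525, giving −½ ln(0.665525) = 0.203590.
1 − 2Q = 0.413202, giving −¼ ln(0.413202) = 0.220955.
d = 0.203590 + 0.220955 = 0.424545.

0.4245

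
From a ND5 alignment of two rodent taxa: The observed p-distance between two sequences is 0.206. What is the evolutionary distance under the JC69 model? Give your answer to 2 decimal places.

0.24

d = −(3/4) ln(1 − 4p/3) = −0.75 ln(1 − 0.274667) = −0.75 ln(0.725333)
  = −0.75 × (-0.321124) = 0.240843 substitutions/site.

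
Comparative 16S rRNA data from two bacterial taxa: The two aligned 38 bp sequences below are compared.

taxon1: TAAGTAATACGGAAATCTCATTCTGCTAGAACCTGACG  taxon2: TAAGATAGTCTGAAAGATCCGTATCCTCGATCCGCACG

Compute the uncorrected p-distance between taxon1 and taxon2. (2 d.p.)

The sequences differ at 15 of 38 positions.
p = 15/38 = 0.394736… ≈ 0.39 (to 2 d.p.).

0.39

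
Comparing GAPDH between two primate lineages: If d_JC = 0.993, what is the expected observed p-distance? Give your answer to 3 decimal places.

p = (3/4)(1 − e^(−4d/3)) = 0.75 × (1 − e^(-1.324)) = 0.75 × (1 − 0.266069) = 0.550448.

0.550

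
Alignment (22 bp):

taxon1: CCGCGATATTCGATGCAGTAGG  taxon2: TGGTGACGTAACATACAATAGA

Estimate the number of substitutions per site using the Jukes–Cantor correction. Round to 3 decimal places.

0.824

The sequences differ at 11 of 22 sites, so p = 11/22 = 0.5.
d = −(3/4) ln(1 − 4p/3) = −0.75 ln(1 − 0.666667) = −0.75 ln(0.333333)
  = −0.75 × (-1.098613) = 0.823960 substitutions/site.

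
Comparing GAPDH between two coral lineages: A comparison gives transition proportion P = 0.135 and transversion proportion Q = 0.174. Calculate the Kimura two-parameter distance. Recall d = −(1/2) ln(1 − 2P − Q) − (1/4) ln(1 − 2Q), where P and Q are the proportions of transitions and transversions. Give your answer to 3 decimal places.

Under the Kimura two-parameter model, d = −½ ln(1 − 2P − Q) − ¼ ln(1 − 2Q).
1 − 2P − Q = 0.556, giving −½ ln(0.556) = 0.293493.
1 − 2Q = 0.652, giving −¼ ln(0.652) = 0.106928.
d = 0.293493 + 0.106928 = 0.400421.

0.400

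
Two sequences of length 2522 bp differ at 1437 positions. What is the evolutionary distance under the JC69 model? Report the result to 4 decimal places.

p = 1437/2522 ≈ 0.569786.
d = −(3/4) ln(1 − 4p/3) = −0.75 ln(1 − 0.759715) = −0.75 ln(0.240285)
  = −0.75 × (-1.425930) = 1.069448 substitutions/site.

1.0694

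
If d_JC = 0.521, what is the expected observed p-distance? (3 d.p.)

0.376

p = (3/4)(1 − e^(−4d/3)) = 0.75 × (1 − e^(-0.694667)) = 0.75 × (1 − 0.499241) = 0.375569.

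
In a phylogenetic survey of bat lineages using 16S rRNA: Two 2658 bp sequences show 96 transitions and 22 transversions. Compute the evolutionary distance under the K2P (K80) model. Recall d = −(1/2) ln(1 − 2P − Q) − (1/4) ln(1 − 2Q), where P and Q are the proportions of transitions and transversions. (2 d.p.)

P = 96/2658 ≈ 0.036117 and Q = 22/2658 ≈ 0.008277.
Under the Kimura two-parameter model, d = −½ ln(1 − 2P − Q) − ¼ ln(1 − 2Q).
1 − 2P − Q = 0.919489, giving −½ ln(0.919489) = 0.041969.
1 − 2Q = 0.983446, giving −¼ ln(0.983446) = 0.004173.
d = 0.041969 + 0.004173 = 0.046142.

0.05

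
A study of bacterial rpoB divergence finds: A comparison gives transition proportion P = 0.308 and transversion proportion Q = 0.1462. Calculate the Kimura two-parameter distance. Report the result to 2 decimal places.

0.80

Under the Kimura two-parameter model, d = −½ ln(1 − 2P − Q) − ¼ ln(1 − 2Q).
1 − 2P − Q = 0.2378, giving −½ ln(0.2378) = 0.718163.
1 − 2Q = 0.7076, giving −¼ ln(0.7076) = 0.086469.
d = 0.718163 + 0.086469 = 0.804632.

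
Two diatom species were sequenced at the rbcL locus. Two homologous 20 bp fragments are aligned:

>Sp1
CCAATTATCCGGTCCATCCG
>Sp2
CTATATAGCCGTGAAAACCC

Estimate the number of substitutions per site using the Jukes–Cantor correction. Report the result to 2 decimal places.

The sequences differ at 10 of 20 sites (2, 4, 5, 8, 12, 13, 14, 15, 17, 20), so p = 10/20 = 0.5.
d = −(3/4) ln(1 − 4p/3) = −0.75 ln(1 − 0.666667) = −0.75 ln(0.333333)
  = −0.75 × (-1.098613) = 0.823960 substitutions/site.

0.82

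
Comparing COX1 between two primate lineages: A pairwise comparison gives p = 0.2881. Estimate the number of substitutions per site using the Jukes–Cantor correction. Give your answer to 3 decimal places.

0.364

d = −(3/4) ln(1 − 4p/3) = −0.75 ln(1 − 0.384133) = −0.75 ln(0.615867)
  = −0.75 × (-0.484724) = 0.363543 substitutions/site.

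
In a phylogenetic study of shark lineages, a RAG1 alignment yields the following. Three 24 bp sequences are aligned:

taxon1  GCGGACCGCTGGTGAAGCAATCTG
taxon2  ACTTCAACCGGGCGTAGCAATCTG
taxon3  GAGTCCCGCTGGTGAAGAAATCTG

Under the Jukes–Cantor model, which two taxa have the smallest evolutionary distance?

taxon1–taxon2: 10/24 differ, p = 0.417, d = 0.608.
taxon1–taxon3: 4/24 differ, p = 0.167, d = 0.188.
taxon2–taxon3: 10/24 differ, p = 0.417, d = 0.608.
The smallest distance is between taxon1 and taxon3.

taxon1 and taxon3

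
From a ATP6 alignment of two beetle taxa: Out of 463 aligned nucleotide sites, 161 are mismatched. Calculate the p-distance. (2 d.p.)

p = 161/463 = 0.347732… ≈ 0.35 (to 2 d.p.).

0.35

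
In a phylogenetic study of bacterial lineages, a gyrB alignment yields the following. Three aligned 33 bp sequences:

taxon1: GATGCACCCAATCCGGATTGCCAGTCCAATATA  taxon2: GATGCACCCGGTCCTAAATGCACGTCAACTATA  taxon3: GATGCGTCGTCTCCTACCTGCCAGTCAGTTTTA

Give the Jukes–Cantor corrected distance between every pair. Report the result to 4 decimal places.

taxon1–taxon2: 9/33 sites differ → p ≈ 0.272727, d = −0.75 ln(1 − 0.363636) = 0.338988 ≈ 0.3390.
taxon1–taxon3: 13/33 sites differ → p ≈ 0.393939, d = −0.75 ln(1 − 0.525252) = 0.558728 ≈ 0.5587.
taxon2–taxon3: 12/33 sites differ → p ≈ 0.363636, d = −0.75 ln(1 − 0.484848) = 0.497470 ≈ 0.4975.

d(taxon1,taxon2) = 0.3390, d(taxon1,taxon3) = 0.5587, d(taxon2,taxon3) = 0.4975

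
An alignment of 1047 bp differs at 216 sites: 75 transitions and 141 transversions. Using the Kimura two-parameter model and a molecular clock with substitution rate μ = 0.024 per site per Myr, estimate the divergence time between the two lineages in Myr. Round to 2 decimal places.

P = 75/1047 ≈ 0.071633 and Q = 141/1047 ≈ 0.13467.
Under the Kimura two-parameter model, d = −½ ln(1 − 2P − Q) − ¼ ln(1 − 2Q).
1 − 2P − Q = 0.722064, giving −½ ln(0.722064) = 0.162821.
1 − 2Q = 0.73066, giving −¼ ln(0.73066) = 0.078452.
d = 0.162821 + 0.078452 = 0.241273.
Under a molecular clock d = 2μt, so t = d/(2μ) = 0.241273 / (2 × 0.024) = 5.03 Myr.

5.03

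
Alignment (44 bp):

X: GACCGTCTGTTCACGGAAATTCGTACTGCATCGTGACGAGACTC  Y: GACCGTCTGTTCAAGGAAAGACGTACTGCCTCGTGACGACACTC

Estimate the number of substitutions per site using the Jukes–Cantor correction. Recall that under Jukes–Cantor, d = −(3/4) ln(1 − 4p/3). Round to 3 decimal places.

The sequences differ at 5 of 44 sites (14, 20, 21, 30, 40), so p = 5/44 ≈ 0.113636.
d = −(3/4) ln(1 − 4p/3) = −0.75 ln(1 − 0.151515) = −0.75 ln(0.848485)
  = −0.75 × (-0.164303) = 0.123227 substitutions/site.

0.123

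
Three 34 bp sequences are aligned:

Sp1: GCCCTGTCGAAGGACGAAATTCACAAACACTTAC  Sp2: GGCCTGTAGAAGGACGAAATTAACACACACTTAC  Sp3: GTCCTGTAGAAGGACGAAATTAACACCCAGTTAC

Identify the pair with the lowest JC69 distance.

Sp1–Sp2: 4/34 differ, p = 0.118, d = 0.128.
Sp1–Sp3: 6/34 differ, p = 0.176, d = 0.201.
Sp2–Sp3: 3/34 differ, p = 0.088, d = 0.094.
The smallest distance is between Sp2 and Sp3.

Sp2 and Sp3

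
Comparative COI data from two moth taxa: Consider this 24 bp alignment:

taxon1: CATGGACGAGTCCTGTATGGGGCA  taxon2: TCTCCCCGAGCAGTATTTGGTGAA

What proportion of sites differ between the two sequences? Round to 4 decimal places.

The sequences differ at 12 of 24 positions.
p = 12/24 = 0.5000.

0.5000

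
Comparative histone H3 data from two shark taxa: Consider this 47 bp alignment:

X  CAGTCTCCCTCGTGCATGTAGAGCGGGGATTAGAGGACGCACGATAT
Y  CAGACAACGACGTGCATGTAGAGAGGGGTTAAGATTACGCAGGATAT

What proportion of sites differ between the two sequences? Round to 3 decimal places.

The sequences differ at 11 of 47 positions.
p = 11/47 = 0.234042… ≈ 0.234 (to 3 d.p.).

0.234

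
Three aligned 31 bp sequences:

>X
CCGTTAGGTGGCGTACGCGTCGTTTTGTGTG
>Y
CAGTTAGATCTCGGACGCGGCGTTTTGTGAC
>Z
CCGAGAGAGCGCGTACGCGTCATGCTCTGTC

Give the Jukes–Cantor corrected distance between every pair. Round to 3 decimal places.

d(X,Y) = 0.316, d(X,Z) = 0.422, d(Y,Z) = 0.544

X–Y: 8/31 sites differ → p ≈ 0.258065, d = −0.75 ln(1 − 0.344087) = 0.316295 ≈ 0.316.
X–Z: 10/31 sites differ → p ≈ 0.322581, d = −0.75 ln(1 − 0.430108) = 0.421731 ≈ 0.422.
Y–Z: 12/31 sites differ → p ≈ 0.387097, d = −0.75 ln(1 − 0.516129) = 0.544453 ≈ 0.544.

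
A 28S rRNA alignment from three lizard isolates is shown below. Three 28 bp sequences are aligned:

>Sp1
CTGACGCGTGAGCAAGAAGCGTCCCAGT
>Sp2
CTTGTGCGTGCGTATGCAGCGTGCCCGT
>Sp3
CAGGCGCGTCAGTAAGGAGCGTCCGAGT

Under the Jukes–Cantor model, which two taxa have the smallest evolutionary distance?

Sp1 and Sp3

Sp1–Sp2: 9/28 differ, p = 0.321, d = 0.420.
Sp1–Sp3: 6/28 differ, p = 0.214, d = 0.252.
Sp2–Sp3: 10/28 differ, p = 0.357, d = 0.485.
The smallest distance is between Sp1 and Sp3.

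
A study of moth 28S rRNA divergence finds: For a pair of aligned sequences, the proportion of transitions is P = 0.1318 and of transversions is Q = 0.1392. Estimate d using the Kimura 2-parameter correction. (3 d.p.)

Under the Kimura two-parameter model, d = −½ ln(1 − 2P − Q) − ¼ ln(1 − 2Q).
1 − 2P − Q = 0.5972, giving −½ ln(0.5972) = 0.257752.
1 − 2Q = 0.7216, giving −¼ ln(0.7216) = 0.081571.
d = 0.257752 + 0.081571 = 0.339323.

0.339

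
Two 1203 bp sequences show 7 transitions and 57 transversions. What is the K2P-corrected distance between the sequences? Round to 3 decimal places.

0.055

P = 7/1203 ≈ 0.005819 and Q = 57/1203 ≈ 0.047382.
Under the Kimura two-parameter model, d = −½ ln(1 − 2P − Q) − ¼ ln(1 − 2Q).
1 − 2P − Q = 0.94098, giving −½ ln(0.94098) = 0.030417.
1 − 2Q = 0.905236, giving −¼ ln(0.905236) = 0.024890.
d = 0.030417 + 0.024890 = 0.055307.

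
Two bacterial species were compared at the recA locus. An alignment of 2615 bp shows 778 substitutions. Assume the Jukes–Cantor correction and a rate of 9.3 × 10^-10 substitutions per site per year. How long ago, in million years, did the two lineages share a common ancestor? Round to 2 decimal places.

203.76

p = 778/2615 ≈ 0.297514.
d = −(3/4) ln(1 − 4p/3) = −0.75 ln(1 − 0.396685) = −0.75 ln(0.603315)
  = −0.75 × (-0.505316) = 0.378987 substitutions/site.
Under a molecular clock d = 2μt, so t = d/(2μ) = 0.378987 / (2 × 9.3 × 10^-10) = 203.76 million years.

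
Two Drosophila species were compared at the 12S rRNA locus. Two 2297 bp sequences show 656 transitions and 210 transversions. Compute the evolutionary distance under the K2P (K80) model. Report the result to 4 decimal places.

P = 656/2297 ≈ 0.28559 and Q = 210/2297 ≈ 0.091424.
Under the Kimura two-parameter model, d = −½ ln(1 − 2P − Q) − ¼ ln(1 − 2Q).
1 − 2P − Q = 0.337396, giving −½ ln(0.337396) = 0.543249.
1 − 2Q = 0.817152, giving −¼ ln(0.817152) = 0.050483.
d = 0.543249 + 0.050483 = 0.593732.

0.5937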